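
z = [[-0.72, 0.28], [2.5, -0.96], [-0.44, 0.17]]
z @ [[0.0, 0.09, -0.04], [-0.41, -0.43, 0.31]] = [[-0.11, -0.19, 0.12],[0.39, 0.64, -0.4],[-0.07, -0.11, 0.07]]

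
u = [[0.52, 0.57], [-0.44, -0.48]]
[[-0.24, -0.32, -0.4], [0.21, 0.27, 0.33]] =u @ [[-0.51, -0.39, -0.15], [0.04, -0.20, -0.56]]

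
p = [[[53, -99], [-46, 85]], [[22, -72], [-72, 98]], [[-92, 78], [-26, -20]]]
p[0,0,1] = -99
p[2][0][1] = 78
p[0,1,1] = 85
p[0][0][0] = 53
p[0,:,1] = [-99, 85]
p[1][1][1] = 98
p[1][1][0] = -72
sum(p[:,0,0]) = -17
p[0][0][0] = 53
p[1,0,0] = 22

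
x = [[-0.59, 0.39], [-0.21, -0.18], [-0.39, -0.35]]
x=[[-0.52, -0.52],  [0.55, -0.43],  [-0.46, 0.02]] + [[-0.07, 0.91], [-0.76, 0.25], [0.07, -0.37]]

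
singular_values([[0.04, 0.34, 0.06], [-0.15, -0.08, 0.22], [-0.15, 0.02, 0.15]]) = [0.36, 0.33, 0.04]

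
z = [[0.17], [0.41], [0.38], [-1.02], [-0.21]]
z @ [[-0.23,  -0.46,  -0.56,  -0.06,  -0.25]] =[[-0.04, -0.08, -0.1, -0.01, -0.04], [-0.09, -0.19, -0.23, -0.02, -0.10], [-0.09, -0.17, -0.21, -0.02, -0.10], [0.23, 0.47, 0.57, 0.06, 0.26], [0.05, 0.1, 0.12, 0.01, 0.05]]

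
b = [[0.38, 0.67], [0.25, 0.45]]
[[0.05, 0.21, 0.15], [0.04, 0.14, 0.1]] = b @ [[-0.02, -0.11, -0.07], [0.09, 0.38, 0.26]]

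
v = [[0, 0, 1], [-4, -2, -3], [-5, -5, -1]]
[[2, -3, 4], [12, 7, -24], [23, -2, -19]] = v @ [[-4, 0, 3], [-1, 1, 0], [2, -3, 4]]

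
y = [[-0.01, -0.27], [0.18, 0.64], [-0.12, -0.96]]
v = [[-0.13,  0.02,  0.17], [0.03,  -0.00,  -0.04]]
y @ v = [[-0.01, -0.0, 0.01], [-0.00, 0.0, 0.01], [-0.01, -0.00, 0.02]]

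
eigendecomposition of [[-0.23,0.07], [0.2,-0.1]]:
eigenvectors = [[-0.71, -0.33],  [0.71, -0.94]]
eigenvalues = [-0.3, -0.03]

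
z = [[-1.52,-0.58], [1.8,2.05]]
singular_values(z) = [3.11, 0.67]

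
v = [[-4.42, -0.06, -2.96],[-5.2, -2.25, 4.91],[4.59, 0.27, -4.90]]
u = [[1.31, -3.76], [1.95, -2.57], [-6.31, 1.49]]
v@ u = [[12.77, 12.36],  [-42.18, 32.65],  [37.46, -25.25]]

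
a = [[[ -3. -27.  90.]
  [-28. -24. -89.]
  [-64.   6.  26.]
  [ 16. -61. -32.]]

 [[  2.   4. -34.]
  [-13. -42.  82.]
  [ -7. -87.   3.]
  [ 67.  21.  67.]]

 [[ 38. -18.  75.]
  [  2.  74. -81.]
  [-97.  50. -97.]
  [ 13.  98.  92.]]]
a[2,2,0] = -97.0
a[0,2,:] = [-64.0, 6.0, 26.0]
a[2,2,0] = -97.0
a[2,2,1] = 50.0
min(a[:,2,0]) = -97.0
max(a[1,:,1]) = 21.0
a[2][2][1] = 50.0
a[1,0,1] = 4.0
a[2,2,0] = -97.0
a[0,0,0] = -3.0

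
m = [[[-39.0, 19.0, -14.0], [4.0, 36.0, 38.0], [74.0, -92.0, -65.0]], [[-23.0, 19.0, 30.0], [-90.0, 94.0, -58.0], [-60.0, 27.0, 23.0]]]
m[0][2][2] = -65.0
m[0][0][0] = -39.0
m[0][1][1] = 36.0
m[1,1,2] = -58.0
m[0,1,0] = 4.0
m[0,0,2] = -14.0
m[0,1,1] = 36.0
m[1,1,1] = 94.0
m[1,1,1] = 94.0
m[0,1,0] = 4.0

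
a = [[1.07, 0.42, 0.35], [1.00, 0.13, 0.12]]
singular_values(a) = [1.56, 0.23]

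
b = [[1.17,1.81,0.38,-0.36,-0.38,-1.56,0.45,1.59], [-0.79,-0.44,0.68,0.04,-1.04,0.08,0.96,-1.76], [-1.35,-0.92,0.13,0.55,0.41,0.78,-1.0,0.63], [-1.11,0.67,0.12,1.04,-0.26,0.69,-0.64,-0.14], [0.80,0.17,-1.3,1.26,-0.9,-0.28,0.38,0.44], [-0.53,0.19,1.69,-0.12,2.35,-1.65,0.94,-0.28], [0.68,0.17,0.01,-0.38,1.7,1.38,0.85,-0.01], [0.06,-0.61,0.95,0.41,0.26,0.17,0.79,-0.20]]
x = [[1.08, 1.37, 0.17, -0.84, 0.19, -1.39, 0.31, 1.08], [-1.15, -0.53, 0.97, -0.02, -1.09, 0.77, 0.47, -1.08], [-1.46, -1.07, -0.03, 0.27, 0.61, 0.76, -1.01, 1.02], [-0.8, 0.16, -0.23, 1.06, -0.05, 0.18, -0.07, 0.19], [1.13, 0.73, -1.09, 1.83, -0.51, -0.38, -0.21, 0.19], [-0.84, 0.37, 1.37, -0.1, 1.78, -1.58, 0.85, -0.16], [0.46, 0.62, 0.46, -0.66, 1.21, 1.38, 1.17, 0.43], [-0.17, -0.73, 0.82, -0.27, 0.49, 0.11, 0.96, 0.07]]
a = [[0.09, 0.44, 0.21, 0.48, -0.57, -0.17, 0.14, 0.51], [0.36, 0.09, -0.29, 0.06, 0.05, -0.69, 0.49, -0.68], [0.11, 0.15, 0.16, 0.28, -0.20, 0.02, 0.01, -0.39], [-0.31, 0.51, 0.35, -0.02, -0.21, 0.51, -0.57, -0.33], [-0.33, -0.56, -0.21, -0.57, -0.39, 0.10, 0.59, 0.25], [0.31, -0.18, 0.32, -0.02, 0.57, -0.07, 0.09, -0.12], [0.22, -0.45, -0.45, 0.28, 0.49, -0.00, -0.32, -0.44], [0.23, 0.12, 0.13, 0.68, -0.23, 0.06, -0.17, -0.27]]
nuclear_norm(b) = 17.75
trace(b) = 0.00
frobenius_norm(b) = 7.17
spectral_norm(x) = 3.78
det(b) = -104.01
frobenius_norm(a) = 2.79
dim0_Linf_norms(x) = [1.46, 1.37, 1.37, 1.83, 1.78, 1.58, 1.17, 1.08]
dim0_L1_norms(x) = [7.09, 5.58, 5.14, 5.05, 5.93, 6.55, 5.05, 4.22]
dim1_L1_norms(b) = [7.7, 5.79, 5.77, 4.67, 5.53, 7.75, 5.18, 3.45]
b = x + a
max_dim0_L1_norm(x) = 7.09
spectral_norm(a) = 1.57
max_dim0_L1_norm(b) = 7.3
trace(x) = 0.73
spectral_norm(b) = 4.04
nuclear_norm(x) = 16.42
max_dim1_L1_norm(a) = 3.0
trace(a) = -0.73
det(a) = 0.00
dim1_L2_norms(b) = [3.2, 2.53, 2.27, 1.94, 2.27, 3.52, 2.48, 1.49]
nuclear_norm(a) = 6.39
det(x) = 33.76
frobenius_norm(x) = 6.75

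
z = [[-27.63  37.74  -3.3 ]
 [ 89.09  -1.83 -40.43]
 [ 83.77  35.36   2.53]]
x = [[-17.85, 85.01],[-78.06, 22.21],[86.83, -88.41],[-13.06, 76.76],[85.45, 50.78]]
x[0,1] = 85.01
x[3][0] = -13.06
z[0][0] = -27.63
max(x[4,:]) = 85.45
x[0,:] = [-17.85, 85.01]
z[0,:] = [-27.63, 37.74, -3.3]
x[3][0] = -13.06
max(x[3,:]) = 76.76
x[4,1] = 50.78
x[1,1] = 22.21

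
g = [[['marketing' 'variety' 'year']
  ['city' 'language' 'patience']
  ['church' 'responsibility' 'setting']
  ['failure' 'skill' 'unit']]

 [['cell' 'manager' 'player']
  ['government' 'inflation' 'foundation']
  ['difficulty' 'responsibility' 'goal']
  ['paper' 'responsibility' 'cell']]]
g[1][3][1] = 'responsibility'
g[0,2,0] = 'church'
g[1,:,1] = ['manager', 'inflation', 'responsibility', 'responsibility']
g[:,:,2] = [['year', 'patience', 'setting', 'unit'], ['player', 'foundation', 'goal', 'cell']]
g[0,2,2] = 'setting'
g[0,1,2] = 'patience'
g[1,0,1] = 'manager'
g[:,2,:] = [['church', 'responsibility', 'setting'], ['difficulty', 'responsibility', 'goal']]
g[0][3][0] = 'failure'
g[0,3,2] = 'unit'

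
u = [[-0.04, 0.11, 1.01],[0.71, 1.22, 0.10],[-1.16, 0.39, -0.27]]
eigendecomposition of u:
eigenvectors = [[(-0.08-0.63j), -0.08+0.63j, 0.16+0.00j], [(-0.16+0.19j), -0.16-0.19j, 0.98+0.00j], [0.73+0.00j, (0.73-0j), 0.12+0.00j]]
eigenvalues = [(-0.22+1.11j), (-0.22-1.11j), (1.35+0j)]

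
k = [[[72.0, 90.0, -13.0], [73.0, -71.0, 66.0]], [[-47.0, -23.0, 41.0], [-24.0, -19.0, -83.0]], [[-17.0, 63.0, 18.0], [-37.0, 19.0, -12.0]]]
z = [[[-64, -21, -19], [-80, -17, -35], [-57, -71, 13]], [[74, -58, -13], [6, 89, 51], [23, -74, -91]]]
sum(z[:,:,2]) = -94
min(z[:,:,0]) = -80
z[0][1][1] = -17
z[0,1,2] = -35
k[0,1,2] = 66.0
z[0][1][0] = -80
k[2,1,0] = -37.0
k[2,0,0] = -17.0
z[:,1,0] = [-80, 6]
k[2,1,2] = -12.0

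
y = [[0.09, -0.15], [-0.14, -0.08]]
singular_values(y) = [0.18, 0.16]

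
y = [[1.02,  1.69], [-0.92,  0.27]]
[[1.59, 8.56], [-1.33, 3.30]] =y@ [[1.46,-1.78], [0.06,6.14]]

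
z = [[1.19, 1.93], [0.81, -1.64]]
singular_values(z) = [2.57, 1.37]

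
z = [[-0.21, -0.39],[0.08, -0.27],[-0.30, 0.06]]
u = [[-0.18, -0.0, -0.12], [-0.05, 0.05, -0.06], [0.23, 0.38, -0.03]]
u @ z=[[0.07, 0.06], [0.03, 0.0], [-0.01, -0.19]]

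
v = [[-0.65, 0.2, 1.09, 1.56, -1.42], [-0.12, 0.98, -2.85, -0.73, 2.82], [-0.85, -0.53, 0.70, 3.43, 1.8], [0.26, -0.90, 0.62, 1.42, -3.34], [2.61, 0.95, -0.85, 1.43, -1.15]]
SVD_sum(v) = [[0.17, -0.35, 0.92, 0.87, -1.67], [-0.32, 0.65, -1.69, -1.60, 3.06], [0.03, -0.05, 0.14, 0.13, -0.25], [0.3, -0.60, 1.57, 1.48, -2.84], [0.10, -0.19, 0.51, 0.48, -0.91]] + [[-0.29, -0.09, 0.17, 0.69, 0.45],  [-0.08, -0.03, 0.05, 0.18, 0.12],  [-1.29, -0.43, 0.76, 3.11, 2.01],  [0.14, 0.05, -0.08, -0.34, -0.22],  [0.18, 0.06, -0.11, -0.44, -0.28]] + [[-0.11,  -0.05,  0.08,  -0.07,  0.0], [0.81,  0.37,  -0.59,  0.55,  -0.03], [0.30,  0.14,  -0.22,  0.2,  -0.01], [0.23,  0.1,  -0.17,  0.16,  -0.01], [2.12,  0.97,  -1.55,  1.45,  -0.09]] + [[-0.17,  -0.04,  -0.21,  0.04,  -0.10], [-0.5,  -0.12,  -0.62,  0.13,  -0.31], [0.04,  0.01,  0.05,  -0.01,  0.03], [-0.52,  -0.12,  -0.65,  0.13,  -0.32], [0.23,  0.05,  0.29,  -0.06,  0.14]] + [[-0.26,0.74,0.13,0.02,-0.10], [-0.04,0.10,0.02,0.00,-0.01], [0.07,-0.2,-0.03,-0.01,0.03], [0.12,-0.33,-0.06,-0.01,0.04], [-0.02,0.06,0.01,0.0,-0.01]]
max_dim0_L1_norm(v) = 10.53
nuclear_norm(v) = 15.75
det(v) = 104.05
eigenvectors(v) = [[(0.25+0j), (-0.16-0.25j), -0.16+0.25j, (-0.16-0.01j), (-0.16+0.01j)], [-0.68+0.00j, 0.64+0.00j, 0.64-0.00j, -0.26-0.33j, -0.26+0.33j], [(0.55+0j), 0.53-0.29j, 0.53+0.29j, (-0.68+0j), -0.68-0.00j], [0.42+0.00j, (-0.09+0.29j), -0.09-0.29j, (0.19-0.41j), (0.19+0.41j)], [0.03+0.00j, (0.01+0.2j), 0.01-0.20j, -0.28-0.22j, (-0.28+0.22j)]]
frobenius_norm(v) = 8.15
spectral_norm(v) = 5.87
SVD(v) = [[0.36, 0.21, 0.05, -0.22, 0.88], [-0.67, 0.06, -0.35, -0.64, 0.12], [0.05, 0.96, -0.13, 0.06, -0.24], [0.62, -0.1, -0.1, -0.67, -0.39], [0.2, -0.13, -0.92, 0.3, 0.07]] @ diag([5.872833762022996, 4.1850328246897615, 3.42674238751893, 1.3586721869886447, 0.9092691338633365]) @ [[0.08,-0.17,0.43,0.41,-0.78], [-0.32,-0.11,0.19,0.77,0.5], [-0.67,-0.31,0.49,-0.46,0.03], [0.57,0.13,0.71,-0.14,0.35], [-0.33,0.92,0.16,0.03,-0.13]]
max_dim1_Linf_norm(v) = 3.43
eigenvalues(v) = [(3.65+0j), (-1.23+1.88j), (-1.23-1.88j), (0.05+2.37j), (0.05-2.37j)]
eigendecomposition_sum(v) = [[(-0.34-0j), (-0.54+0j), 0.66+0.00j, (0.67+0j), (-0.43-0j)], [0.93+0.00j, 1.47-0.00j, -1.80-0.00j, (-1.84-0j), 1.19+0.00j], [-0.75-0.00j, -1.18+0.00j, 1.45+0.00j, (1.48+0j), -0.96-0.00j], [(-0.56-0j), -0.89+0.00j, (1.1+0j), 1.12+0.00j, (-0.73-0j)], [-0.04-0.00j, (-0.06+0j), 0.07+0.00j, (0.07+0j), (-0.05-0j)]] + [[-0.59+0.96j, 0.13+0.31j, (0.33-0.06j), (0.16+0.07j), (-0.46-0.65j)], [(-1.07-2.18j), (-0.72-0.13j), -0.26+0.68j, -0.31+0.21j, 1.72-0.09j], [(-1.86-1.33j), (-0.66+0.21j), 0.08+0.68j, (-0.16+0.31j), (1.39-0.85j)], [1.11-0.18j, 0.15-0.30j, -0.27-0.21j, -0.05-0.16j, (-0.19+0.78j)], [(0.68-0.36j), 0.03-0.23j, (-0.22-0.08j), (-0.07-0.09j), 0.05+0.54j]] + [[-0.59-0.96j, 0.13-0.31j, 0.33+0.06j, (0.16-0.07j), -0.46+0.65j],[(-1.07+2.18j), (-0.72+0.13j), (-0.26-0.68j), (-0.31-0.21j), (1.72+0.09j)],[(-1.86+1.33j), (-0.66-0.21j), (0.08-0.68j), -0.16-0.31j, 1.39+0.85j],[(1.11+0.18j), (0.15+0.3j), -0.27+0.21j, (-0.05+0.16j), (-0.19-0.78j)],[0.68+0.36j, (0.03+0.23j), (-0.22+0.08j), (-0.07+0.09j), (0.05-0.54j)]] + [[0.43+0.10j, 0.24-0.04j, -0.11+0.04j, (0.29-0.2j), (-0.03+0.45j)], [(0.55+1j), 0.48+0.40j, (-0.26-0.16j), (0.86+0.22j), (-0.91+0.71j)], [1.81+0.31j, 0.98-0.20j, (-0.46+0.17j), 1.14-0.87j, (-0.01+1.86j)], [-0.70+1.00j, -0.16+0.65j, 0.03-0.33j, 0.20+0.93j, (-1.12-0.54j)], [(0.65+0.7j), 0.47+0.23j, (-0.25-0.07j), 0.75+0.00j, -0.60+0.76j]] + [[0.43-0.10j, (0.24+0.04j), (-0.11-0.04j), (0.29+0.2j), (-0.03-0.45j)], [(0.55-1j), (0.48-0.4j), -0.26+0.16j, 0.86-0.22j, (-0.91-0.71j)], [(1.81-0.31j), 0.98+0.20j, (-0.46-0.17j), 1.14+0.87j, -0.01-1.86j], [(-0.7-1j), (-0.16-0.65j), 0.03+0.33j, (0.2-0.93j), -1.12+0.54j], [(0.65-0.7j), (0.47-0.23j), (-0.25+0.07j), 0.75-0.00j, -0.60-0.76j]]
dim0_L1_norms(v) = [4.49, 3.56, 6.11, 8.57, 10.53]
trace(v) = 1.30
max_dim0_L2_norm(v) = 5.07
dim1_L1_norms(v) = [4.92, 7.5, 7.31, 6.54, 6.99]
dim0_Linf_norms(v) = [2.61, 0.98, 2.85, 3.43, 3.34]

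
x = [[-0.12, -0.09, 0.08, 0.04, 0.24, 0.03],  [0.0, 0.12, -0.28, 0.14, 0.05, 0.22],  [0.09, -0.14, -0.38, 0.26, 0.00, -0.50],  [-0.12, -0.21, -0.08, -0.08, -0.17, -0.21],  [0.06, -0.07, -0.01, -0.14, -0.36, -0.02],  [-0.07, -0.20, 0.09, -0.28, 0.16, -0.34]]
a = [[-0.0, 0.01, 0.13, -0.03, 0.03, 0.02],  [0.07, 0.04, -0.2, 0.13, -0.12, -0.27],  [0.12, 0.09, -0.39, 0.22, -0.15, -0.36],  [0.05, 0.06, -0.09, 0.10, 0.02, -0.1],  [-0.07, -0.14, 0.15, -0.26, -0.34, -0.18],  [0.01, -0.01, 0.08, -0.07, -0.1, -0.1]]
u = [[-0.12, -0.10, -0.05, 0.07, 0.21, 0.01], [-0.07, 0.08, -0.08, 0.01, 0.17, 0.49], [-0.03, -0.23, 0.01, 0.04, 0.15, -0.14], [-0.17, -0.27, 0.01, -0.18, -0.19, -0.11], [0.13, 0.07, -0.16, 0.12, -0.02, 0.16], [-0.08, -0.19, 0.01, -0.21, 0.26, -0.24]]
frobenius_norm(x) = 1.15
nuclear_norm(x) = 2.33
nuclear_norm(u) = 1.99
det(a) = 0.00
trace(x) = -1.16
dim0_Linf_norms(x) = [0.12, 0.21, 0.38, 0.28, 0.36, 0.5]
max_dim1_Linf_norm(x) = 0.5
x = u + a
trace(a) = -0.69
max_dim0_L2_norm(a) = 0.51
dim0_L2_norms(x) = [0.21, 0.36, 0.49, 0.44, 0.49, 0.68]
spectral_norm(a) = 0.75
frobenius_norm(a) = 0.93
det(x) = 0.00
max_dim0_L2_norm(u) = 0.6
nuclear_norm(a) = 1.45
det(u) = -0.00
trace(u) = -0.47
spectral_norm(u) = 0.72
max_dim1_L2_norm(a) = 0.61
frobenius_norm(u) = 0.97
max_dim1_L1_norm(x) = 1.37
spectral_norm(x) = 0.77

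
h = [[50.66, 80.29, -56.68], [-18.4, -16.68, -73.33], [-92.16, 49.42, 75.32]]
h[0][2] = -56.68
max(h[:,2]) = 75.32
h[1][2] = -73.33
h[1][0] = -18.4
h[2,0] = -92.16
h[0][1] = 80.29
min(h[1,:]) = -73.33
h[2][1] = 49.42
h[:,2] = [-56.68, -73.33, 75.32]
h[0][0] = 50.66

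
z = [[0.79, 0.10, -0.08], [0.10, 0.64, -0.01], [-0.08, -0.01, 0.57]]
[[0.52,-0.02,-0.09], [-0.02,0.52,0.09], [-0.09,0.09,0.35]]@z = [[0.42,0.04,-0.09],  [0.03,0.33,0.05],  [-0.09,0.05,0.21]]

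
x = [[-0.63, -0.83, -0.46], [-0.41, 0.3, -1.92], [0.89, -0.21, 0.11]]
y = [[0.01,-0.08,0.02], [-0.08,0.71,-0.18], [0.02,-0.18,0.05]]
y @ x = [[0.04, -0.04, 0.15], [-0.4, 0.32, -1.35], [0.11, -0.08, 0.34]]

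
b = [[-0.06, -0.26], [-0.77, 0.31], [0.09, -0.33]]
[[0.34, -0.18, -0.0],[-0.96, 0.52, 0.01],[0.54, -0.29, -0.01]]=b @ [[0.66,-0.36,-0.01], [-1.47,0.79,0.02]]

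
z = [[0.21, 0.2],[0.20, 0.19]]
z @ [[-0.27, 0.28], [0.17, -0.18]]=[[-0.02, 0.02], [-0.02, 0.02]]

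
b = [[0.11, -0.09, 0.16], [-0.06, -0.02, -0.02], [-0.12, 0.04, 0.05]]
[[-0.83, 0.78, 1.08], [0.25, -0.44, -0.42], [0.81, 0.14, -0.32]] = b @ [[-5.47,  3.3,  4.98], [3.35,  6.03,  1.68], [0.44,  5.97,  4.24]]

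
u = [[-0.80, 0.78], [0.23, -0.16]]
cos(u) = [[0.62, 0.34], [0.10, 0.91]]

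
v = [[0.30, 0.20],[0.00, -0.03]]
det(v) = -0.009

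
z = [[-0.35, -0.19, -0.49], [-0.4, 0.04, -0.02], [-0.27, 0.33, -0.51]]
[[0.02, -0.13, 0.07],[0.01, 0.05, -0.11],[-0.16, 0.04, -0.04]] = z @ [[-0.07, -0.1, 0.27],[-0.33, 0.34, -0.26],[0.14, 0.20, -0.23]]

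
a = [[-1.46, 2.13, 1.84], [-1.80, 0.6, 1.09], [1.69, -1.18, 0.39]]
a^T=[[-1.46, -1.80, 1.69], [2.13, 0.60, -1.18], [1.84, 1.09, 0.39]]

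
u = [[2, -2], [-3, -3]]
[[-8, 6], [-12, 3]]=u@ [[0, 1], [4, -2]]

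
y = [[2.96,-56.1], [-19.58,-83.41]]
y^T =[[2.96, -19.58], [-56.10, -83.41]]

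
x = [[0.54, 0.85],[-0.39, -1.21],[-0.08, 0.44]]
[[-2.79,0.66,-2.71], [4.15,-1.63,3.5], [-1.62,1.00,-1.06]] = x @ [[0.49, -1.84, -0.95],[-3.59, 1.94, -2.59]]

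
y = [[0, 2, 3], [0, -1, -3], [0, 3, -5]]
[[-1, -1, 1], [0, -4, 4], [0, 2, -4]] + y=[[-1, 1, 4], [0, -5, 1], [0, 5, -9]]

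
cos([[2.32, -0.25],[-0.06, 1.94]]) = [[-0.68, 0.21], [0.05, -0.36]]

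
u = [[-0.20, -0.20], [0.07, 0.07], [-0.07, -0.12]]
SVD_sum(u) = [[-0.19, -0.21],[0.07, 0.07],[-0.09, -0.10]] + [[-0.01,0.01],  [0.0,-0.00],  [0.02,-0.02]]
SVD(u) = [[-0.86, 0.39], [0.3, -0.14], [-0.41, -0.91]] @ diag([0.3287266906377288, 0.03222984428083599]) @ [[0.67, 0.74], [-0.74, 0.67]]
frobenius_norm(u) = 0.33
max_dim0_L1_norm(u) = 0.39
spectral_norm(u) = 0.33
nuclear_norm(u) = 0.36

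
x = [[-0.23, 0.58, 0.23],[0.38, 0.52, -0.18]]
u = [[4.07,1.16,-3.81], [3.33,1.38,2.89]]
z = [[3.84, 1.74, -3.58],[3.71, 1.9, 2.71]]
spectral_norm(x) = 0.79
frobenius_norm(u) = 7.33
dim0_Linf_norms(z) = [3.84, 1.9, 3.58]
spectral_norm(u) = 5.81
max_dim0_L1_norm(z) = 7.55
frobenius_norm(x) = 0.94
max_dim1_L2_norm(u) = 5.69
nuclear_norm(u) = 10.28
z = x + u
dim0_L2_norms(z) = [5.34, 2.58, 4.49]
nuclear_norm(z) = 10.39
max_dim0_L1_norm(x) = 1.1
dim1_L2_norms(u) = [5.69, 4.62]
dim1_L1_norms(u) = [9.04, 7.6]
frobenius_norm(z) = 7.44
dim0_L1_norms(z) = [7.55, 3.64, 6.29]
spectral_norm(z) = 6.00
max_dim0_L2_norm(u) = 5.26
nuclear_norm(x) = 1.31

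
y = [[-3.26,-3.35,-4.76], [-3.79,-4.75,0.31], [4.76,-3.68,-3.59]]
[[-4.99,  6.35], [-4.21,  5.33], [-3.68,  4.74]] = y @ [[0.14, -0.17], [0.80, -1.02], [0.39, -0.5]]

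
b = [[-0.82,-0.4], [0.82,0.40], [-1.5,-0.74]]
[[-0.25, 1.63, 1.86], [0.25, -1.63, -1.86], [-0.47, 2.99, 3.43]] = b @ [[-0.47,-1.57,-0.58], [1.59,-0.86,-3.46]]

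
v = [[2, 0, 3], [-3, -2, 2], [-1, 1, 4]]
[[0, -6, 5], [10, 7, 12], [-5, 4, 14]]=v @ [[0, -3, -2], [-5, 1, 0], [0, 0, 3]]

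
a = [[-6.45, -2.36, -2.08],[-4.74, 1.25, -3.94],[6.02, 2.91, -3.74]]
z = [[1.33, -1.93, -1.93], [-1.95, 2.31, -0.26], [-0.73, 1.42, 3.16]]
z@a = [[-11.05,-11.17,12.06],[0.06,6.73,-4.07],[17.00,12.69,-15.89]]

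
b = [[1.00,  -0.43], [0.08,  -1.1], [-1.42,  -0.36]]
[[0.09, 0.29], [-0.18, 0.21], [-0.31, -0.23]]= b @ [[0.17, 0.21],[0.18, -0.18]]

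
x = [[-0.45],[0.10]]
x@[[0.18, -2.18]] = [[-0.08, 0.98],  [0.02, -0.22]]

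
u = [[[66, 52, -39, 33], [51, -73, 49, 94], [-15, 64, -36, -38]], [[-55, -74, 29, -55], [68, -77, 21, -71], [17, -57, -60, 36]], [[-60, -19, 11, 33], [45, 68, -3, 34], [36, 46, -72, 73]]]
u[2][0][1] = -19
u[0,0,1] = 52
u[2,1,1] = 68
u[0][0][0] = 66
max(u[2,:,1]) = 68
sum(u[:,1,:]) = 206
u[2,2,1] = 46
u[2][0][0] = -60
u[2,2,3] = 73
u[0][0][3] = 33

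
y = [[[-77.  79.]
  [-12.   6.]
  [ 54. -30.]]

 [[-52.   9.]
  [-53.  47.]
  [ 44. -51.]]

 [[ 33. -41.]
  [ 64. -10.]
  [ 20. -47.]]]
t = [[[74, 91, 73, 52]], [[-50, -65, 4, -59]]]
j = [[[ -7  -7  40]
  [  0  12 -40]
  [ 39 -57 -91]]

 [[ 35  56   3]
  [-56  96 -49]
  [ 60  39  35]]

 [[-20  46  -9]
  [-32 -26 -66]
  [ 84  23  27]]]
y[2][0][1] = -41.0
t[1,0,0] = -50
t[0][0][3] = 52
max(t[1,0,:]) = 4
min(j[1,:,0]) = -56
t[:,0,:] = [[74, 91, 73, 52], [-50, -65, 4, -59]]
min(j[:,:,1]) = -57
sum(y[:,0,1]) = 47.0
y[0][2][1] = -30.0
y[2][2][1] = -47.0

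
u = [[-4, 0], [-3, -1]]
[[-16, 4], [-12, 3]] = u @ [[4, -1], [0, 0]]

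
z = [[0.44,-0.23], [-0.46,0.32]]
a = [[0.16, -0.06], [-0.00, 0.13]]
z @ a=[[0.07, -0.06], [-0.07, 0.07]]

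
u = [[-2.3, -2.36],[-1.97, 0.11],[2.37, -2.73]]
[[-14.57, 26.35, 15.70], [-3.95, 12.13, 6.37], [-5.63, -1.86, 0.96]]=u@[[2.23, -6.43, -3.42],[4.0, -4.90, -3.32]]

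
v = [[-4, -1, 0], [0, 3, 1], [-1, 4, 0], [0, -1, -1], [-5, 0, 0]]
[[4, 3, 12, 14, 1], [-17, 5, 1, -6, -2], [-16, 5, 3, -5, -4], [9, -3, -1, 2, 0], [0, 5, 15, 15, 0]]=v @ [[0, -1, -3, -3, 0], [-4, 1, 0, -2, -1], [-5, 2, 1, 0, 1]]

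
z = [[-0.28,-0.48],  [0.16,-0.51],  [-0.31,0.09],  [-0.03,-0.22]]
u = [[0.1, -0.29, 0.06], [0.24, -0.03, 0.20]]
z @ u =[[-0.14, 0.1, -0.11], [-0.11, -0.03, -0.09], [-0.01, 0.09, -0.0], [-0.06, 0.02, -0.05]]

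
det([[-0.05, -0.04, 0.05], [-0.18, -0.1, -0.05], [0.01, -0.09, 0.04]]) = 0.001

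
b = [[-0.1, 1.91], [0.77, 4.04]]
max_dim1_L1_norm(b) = 4.81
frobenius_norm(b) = 4.54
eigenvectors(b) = [[-0.99, -0.39],[0.17, -0.92]]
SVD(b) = [[0.42, 0.91], [0.91, -0.42]] @ diag([4.516671707595211, 0.415062267387624]) @ [[0.15,  0.99], [-0.99,  0.15]]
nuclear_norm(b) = 4.93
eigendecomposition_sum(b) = [[-0.4, 0.17], [0.07, -0.03]] + [[0.30,1.74], [0.7,4.07]]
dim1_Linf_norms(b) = [1.91, 4.04]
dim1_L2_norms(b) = [1.91, 4.11]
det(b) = -1.87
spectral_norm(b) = 4.52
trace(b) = 3.94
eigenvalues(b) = [-0.43, 4.37]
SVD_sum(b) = [[0.27,1.85], [0.6,4.07]] + [[-0.37,  0.06], [0.17,  -0.03]]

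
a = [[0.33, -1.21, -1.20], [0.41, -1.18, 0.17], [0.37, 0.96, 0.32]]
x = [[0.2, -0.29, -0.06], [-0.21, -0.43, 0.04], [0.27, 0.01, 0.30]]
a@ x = [[-0.0, 0.41, -0.43], [0.38, 0.39, -0.02], [-0.04, -0.52, 0.11]]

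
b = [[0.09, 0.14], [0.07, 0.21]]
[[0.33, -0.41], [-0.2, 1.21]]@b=[[0.00, -0.04], [0.07, 0.23]]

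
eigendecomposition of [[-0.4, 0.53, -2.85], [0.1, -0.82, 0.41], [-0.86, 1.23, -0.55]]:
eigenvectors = [[0.83, -0.87, 0.81], [-0.2, 0.06, 0.57], [0.53, 0.48, 0.15]]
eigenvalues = [-2.35, 1.15, -0.57]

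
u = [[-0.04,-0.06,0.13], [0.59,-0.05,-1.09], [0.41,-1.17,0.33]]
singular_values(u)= [1.3, 1.23, 0.0]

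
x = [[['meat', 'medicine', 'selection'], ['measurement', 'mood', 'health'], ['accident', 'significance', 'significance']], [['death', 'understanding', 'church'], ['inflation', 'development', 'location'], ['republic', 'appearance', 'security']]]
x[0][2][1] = 'significance'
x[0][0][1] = 'medicine'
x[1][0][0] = 'death'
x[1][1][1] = 'development'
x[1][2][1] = 'appearance'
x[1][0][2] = 'church'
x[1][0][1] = 'understanding'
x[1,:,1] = ['understanding', 'development', 'appearance']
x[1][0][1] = 'understanding'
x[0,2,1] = 'significance'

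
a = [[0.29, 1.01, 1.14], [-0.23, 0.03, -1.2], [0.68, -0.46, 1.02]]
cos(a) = [[0.72, 0.1, -0.10],[0.35, 0.84, 0.59],[-0.39, -0.09, 0.03]]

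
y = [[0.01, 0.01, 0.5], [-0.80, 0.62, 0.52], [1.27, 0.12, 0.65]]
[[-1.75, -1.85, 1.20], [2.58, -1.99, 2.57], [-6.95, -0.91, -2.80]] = y @ [[-3.89, 1.08, -3.28], [2.06, 1.33, -2.19], [-3.47, -3.75, 2.50]]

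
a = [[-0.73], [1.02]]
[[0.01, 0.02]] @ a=[[0.01]]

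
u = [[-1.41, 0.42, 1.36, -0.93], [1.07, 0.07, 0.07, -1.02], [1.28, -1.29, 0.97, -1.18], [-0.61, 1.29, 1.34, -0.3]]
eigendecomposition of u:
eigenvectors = [[(0.84+0j), -0.14-0.35j, -0.14+0.35j, -0.22+0.00j], [(-0.16+0j), -0.20-0.37j, (-0.2+0.37j), 0.24+0.00j], [-0.21+0.00j, -0.18-0.49j, -0.18+0.49j, (-0.8+0j)], [0.48+0.00j, -0.63+0.00j, -0.63-0.00j, (-0.5+0j)]]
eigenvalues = [(-2.37+0j), (0.36+1.46j), (0.36-1.46j), (0.97+0j)]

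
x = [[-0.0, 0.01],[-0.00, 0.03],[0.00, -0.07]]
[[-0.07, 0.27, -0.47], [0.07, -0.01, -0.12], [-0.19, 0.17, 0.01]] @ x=[[0.0, 0.04], [0.00, 0.01], [0.00, 0.0]]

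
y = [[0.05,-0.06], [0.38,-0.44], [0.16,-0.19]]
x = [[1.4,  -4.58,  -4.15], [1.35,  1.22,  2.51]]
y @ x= [[-0.01, -0.3, -0.36], [-0.06, -2.28, -2.68], [-0.03, -0.96, -1.14]]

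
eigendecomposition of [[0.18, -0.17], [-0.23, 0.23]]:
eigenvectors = [[-0.70, 0.60], [-0.72, -0.80]]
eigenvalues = [0.01, 0.4]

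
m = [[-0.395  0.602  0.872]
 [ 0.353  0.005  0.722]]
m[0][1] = 0.602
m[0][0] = -0.395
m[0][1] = 0.602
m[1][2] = 0.722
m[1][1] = 0.005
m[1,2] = 0.722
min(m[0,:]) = -0.395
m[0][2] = 0.872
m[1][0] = 0.353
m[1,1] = 0.005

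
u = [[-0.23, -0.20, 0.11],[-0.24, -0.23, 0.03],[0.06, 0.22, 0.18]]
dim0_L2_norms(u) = [0.34, 0.38, 0.21]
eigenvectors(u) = [[0.67, 0.65, 0.32], [0.68, -0.55, -0.12], [-0.29, 0.53, 0.94]]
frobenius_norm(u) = 0.55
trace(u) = -0.28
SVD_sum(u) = [[-0.20,  -0.23,  0.01], [-0.22,  -0.25,  0.01], [0.13,  0.15,  -0.01]] + [[-0.03, 0.04, 0.09], [-0.01, 0.01, 0.03], [-0.07, 0.07, 0.19]] + [[0.01, -0.01, 0.01], [-0.01, 0.01, -0.01], [-0.0, 0.00, -0.0]]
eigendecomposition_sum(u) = [[-0.23, -0.23, 0.05], [-0.23, -0.23, 0.05], [0.1, 0.1, -0.02]] + [[0.02, -0.02, -0.01],[-0.01, 0.02, 0.01],[0.01, -0.02, -0.01]] + [[-0.02,0.05,0.07], [0.01,-0.02,-0.03], [-0.05,0.14,0.21]]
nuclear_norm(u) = 0.75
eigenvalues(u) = [-0.48, 0.03, 0.17]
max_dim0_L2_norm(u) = 0.38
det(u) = -0.00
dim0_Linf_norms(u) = [0.24, 0.23, 0.18]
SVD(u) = [[-0.62, -0.44, 0.65],[-0.67, -0.12, -0.73],[0.40, -0.89, -0.22]] @ diag([0.49306781947776784, 0.23941772570100212, 0.0190598535041361]) @ [[0.67,0.75,-0.03],[0.32,-0.33,-0.89],[0.67,-0.58,0.46]]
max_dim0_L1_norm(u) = 0.65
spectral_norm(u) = 0.49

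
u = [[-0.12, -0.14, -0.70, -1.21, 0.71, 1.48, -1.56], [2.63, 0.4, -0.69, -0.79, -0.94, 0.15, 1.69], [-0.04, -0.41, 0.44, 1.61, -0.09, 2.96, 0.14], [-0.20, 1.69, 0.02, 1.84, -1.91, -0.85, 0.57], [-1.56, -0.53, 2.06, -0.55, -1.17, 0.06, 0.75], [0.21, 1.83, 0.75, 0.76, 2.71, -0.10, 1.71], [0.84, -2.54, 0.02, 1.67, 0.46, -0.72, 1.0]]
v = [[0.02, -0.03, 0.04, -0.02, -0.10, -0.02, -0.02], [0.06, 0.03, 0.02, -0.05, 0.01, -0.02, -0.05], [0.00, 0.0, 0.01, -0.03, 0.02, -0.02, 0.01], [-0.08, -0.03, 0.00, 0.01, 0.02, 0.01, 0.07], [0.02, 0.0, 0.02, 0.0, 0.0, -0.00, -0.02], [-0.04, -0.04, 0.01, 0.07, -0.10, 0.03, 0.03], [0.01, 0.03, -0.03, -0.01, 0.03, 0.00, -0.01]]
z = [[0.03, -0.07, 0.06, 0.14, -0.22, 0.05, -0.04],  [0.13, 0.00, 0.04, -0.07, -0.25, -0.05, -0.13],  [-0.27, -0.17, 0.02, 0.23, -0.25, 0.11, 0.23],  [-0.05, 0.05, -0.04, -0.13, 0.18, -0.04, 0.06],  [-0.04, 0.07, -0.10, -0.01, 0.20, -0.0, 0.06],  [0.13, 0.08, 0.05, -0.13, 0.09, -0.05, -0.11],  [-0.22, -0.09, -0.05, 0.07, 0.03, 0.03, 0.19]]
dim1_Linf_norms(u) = [1.56, 2.63, 2.96, 1.91, 2.06, 2.71, 2.54]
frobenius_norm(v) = 0.25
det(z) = 0.00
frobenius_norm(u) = 8.80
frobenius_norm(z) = 0.87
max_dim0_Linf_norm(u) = 2.96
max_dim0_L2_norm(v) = 0.15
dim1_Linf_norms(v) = [0.1, 0.06, 0.03, 0.08, 0.02, 0.1, 0.03]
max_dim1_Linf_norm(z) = 0.27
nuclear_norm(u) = 21.31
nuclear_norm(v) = 0.46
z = u @ v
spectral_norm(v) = 0.19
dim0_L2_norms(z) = [0.4, 0.24, 0.15, 0.34, 0.5, 0.15, 0.36]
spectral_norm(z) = 0.67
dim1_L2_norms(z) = [0.29, 0.32, 0.53, 0.25, 0.25, 0.26, 0.32]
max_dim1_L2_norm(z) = 0.53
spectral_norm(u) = 4.29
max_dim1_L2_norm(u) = 3.85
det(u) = -4.25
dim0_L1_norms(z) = [0.87, 0.53, 0.36, 0.78, 1.22, 0.33, 0.82]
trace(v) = 0.09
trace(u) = 2.29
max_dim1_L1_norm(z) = 1.28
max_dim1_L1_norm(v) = 0.32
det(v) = 0.00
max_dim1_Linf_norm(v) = 0.1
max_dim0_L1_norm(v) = 0.28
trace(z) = 0.26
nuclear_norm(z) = 1.47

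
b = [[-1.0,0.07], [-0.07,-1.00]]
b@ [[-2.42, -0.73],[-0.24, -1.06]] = [[2.4, 0.66], [0.41, 1.11]]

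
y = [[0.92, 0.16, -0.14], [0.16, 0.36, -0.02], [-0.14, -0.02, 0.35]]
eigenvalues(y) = [0.99, 0.3, 0.33]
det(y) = 0.10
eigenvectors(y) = [[0.95,0.32,-0.02], [0.25,-0.67,0.7], [-0.21,0.67,0.71]]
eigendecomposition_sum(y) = [[0.89,0.23,-0.2], [0.23,0.06,-0.05], [-0.20,-0.05,0.05]] + [[0.03,-0.07,0.07], [-0.07,0.13,-0.14], [0.07,-0.14,0.14]] + [[0.0, -0.01, -0.01], [-0.01, 0.17, 0.17], [-0.01, 0.17, 0.17]]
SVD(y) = [[-0.95, -0.02, -0.32], [-0.25, 0.7, 0.67], [0.21, 0.71, -0.67]] @ diag([0.993176807431165, 0.33465874809722906, 0.302164444471606]) @ [[-0.95, -0.25, 0.21], [-0.02, 0.70, 0.71], [-0.32, 0.67, -0.67]]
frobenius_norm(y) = 1.09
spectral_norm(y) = 0.99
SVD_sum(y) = [[0.89, 0.23, -0.20],[0.23, 0.06, -0.05],[-0.20, -0.05, 0.05]] + [[0.0, -0.01, -0.01],  [-0.01, 0.17, 0.17],  [-0.01, 0.17, 0.17]] + [[0.03, -0.07, 0.07], [-0.07, 0.13, -0.14], [0.07, -0.14, 0.14]]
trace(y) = 1.63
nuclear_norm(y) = 1.63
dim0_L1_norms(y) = [1.22, 0.54, 0.51]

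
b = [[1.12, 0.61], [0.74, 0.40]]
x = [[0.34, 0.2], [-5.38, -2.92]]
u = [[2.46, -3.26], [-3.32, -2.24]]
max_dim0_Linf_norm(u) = 3.32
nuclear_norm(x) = 6.15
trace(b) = 1.52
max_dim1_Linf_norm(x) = 5.38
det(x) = 0.08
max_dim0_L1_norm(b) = 1.86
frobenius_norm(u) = 5.72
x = u @ b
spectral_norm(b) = 1.53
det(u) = -16.33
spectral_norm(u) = 4.16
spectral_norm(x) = 6.13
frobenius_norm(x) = 6.13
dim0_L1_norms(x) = [5.72, 3.12]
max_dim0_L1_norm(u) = 5.78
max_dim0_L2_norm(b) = 1.34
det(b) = -0.00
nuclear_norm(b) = 1.53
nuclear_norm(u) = 8.09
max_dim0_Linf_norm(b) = 1.12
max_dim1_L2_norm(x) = 6.12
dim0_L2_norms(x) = [5.39, 2.93]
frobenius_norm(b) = 1.53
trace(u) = 0.22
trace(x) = -2.58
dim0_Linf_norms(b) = [1.12, 0.61]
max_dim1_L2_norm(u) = 4.08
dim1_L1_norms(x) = [0.54, 8.3]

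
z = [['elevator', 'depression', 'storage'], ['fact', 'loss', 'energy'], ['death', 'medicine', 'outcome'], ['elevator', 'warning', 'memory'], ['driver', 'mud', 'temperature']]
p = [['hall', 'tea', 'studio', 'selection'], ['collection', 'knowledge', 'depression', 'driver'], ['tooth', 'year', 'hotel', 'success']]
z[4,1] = 'mud'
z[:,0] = ['elevator', 'fact', 'death', 'elevator', 'driver']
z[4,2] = 'temperature'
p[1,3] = 'driver'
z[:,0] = ['elevator', 'fact', 'death', 'elevator', 'driver']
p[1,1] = 'knowledge'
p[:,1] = ['tea', 'knowledge', 'year']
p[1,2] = 'depression'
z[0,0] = 'elevator'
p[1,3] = 'driver'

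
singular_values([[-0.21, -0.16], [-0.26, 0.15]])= [0.33, 0.22]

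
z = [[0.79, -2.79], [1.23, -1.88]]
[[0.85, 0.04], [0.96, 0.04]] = z @ [[0.55, 0.02], [-0.15, -0.01]]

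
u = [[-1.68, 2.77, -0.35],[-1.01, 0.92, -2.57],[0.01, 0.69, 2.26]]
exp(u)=[[-0.14, 0.08, -5.96], [-0.12, -1.27, -7.89], [-0.53, 2.21, 5.17]]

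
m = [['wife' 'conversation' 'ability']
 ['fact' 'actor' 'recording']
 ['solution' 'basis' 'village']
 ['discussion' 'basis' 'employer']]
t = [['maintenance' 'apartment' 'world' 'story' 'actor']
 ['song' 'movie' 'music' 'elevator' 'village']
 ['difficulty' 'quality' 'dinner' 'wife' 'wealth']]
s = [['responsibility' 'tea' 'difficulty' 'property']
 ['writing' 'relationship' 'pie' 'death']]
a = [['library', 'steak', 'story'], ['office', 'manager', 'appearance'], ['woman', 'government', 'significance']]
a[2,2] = 'significance'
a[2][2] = 'significance'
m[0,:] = ['wife', 'conversation', 'ability']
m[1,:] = ['fact', 'actor', 'recording']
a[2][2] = 'significance'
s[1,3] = 'death'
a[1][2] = 'appearance'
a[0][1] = 'steak'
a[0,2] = 'story'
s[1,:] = ['writing', 'relationship', 'pie', 'death']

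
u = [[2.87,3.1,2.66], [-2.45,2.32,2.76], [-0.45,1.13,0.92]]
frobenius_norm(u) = 6.80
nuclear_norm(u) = 9.63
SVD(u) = [[-0.78, 0.62, -0.1], [-0.57, -0.77, -0.28], [-0.24, -0.16, 0.96]] @ diag([5.647135241504215, 3.784262417198209, 0.20005379762037087]) @ [[-0.13, -0.71, -0.69], [0.99, -0.02, -0.17], [-0.11, 0.70, -0.71]]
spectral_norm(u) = 5.65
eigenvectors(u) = [[(-0.79+0j),-0.79-0.00j,(0.08+0j)], [-0.00-0.58j,-0.00+0.58j,(-0.69+0j)], [(-0.08-0.18j),-0.08+0.18j,0.71+0.00j]]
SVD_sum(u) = [[0.57, 3.15, 3.04], [0.42, 2.31, 2.23], [0.18, 0.99, 0.95]] + [[2.30, -0.04, -0.39], [-2.87, 0.05, 0.49], [-0.61, 0.01, 0.1]] + [[0.0, -0.01, 0.01],[0.01, -0.04, 0.04],[-0.02, 0.13, -0.13]]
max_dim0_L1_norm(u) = 6.55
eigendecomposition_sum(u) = [[(1.43+1.65j), (1.55-1.59j), 1.34-1.74j], [-1.22+1.07j, 1.19+1.14j, (1.29+0.98j)], [(-0.23+0.51j), (0.54+0.19j), 0.55+0.13j]] + [[1.43-1.65j,(1.55+1.59j),1.34+1.74j], [(-1.22-1.07j),1.19-1.14j,1.29-0.98j], [(-0.23-0.51j),0.54-0.19j,(0.55-0.13j)]] + [[-0j, 0.01-0.00j, (-0.02+0j)], [(-0.02+0j), -0.05+0.00j, 0.17-0.00j], [(0.02-0j), 0.06-0.00j, -0.18+0.00j]]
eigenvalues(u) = [(3.17+2.92j), (3.17-2.92j), (-0.23+0j)]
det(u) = -4.28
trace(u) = 6.11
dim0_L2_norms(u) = [3.8, 4.03, 3.94]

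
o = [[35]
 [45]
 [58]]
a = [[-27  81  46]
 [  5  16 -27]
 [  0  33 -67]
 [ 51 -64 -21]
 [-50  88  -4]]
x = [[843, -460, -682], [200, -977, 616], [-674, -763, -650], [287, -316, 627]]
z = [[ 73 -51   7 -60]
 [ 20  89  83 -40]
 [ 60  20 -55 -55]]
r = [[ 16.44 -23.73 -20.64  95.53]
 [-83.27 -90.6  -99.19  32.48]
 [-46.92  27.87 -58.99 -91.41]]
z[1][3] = -40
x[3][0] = 287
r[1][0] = -83.27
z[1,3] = -40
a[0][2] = 46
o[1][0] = 45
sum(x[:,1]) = -2516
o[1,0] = 45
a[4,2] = -4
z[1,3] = -40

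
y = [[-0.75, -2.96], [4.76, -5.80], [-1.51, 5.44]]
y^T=[[-0.75, 4.76, -1.51], [-2.96, -5.80, 5.44]]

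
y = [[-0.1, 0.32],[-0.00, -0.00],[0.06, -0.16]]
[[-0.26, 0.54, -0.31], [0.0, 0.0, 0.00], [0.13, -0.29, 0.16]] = y@[[-0.22,-1.79,0.94], [-0.88,1.14,-0.66]]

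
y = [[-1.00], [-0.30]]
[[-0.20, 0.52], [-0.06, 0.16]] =y @ [[0.2, -0.52]]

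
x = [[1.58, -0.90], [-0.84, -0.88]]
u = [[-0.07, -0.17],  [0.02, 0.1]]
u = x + [[-1.65,0.73], [0.86,0.98]]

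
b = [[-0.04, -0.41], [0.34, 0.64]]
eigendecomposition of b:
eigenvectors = [[(0.74+0j), 0.74-0.00j], [(-0.61-0.28j), (-0.61+0.28j)]]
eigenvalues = [(0.3+0.15j), (0.3-0.15j)]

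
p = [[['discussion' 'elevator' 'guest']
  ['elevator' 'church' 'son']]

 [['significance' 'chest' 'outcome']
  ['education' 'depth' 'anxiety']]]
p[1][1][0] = 'education'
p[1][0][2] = 'outcome'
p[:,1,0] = ['elevator', 'education']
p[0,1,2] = 'son'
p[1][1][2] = 'anxiety'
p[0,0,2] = 'guest'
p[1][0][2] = 'outcome'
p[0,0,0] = 'discussion'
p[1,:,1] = ['chest', 'depth']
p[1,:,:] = [['significance', 'chest', 'outcome'], ['education', 'depth', 'anxiety']]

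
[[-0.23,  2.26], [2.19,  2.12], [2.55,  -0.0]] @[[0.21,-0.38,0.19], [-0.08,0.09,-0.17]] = [[-0.23, 0.29, -0.43], [0.29, -0.64, 0.06], [0.54, -0.97, 0.48]]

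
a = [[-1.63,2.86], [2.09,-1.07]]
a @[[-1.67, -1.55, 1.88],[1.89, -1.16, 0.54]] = [[8.13, -0.79, -1.52],[-5.51, -2.0, 3.35]]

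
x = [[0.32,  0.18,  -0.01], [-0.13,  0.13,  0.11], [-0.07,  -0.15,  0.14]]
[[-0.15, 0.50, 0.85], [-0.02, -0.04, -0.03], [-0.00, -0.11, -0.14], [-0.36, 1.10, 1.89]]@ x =[[-0.17, -0.09, 0.18], [0.0, -0.00, -0.01], [0.02, 0.01, -0.03], [-0.39, -0.21, 0.39]]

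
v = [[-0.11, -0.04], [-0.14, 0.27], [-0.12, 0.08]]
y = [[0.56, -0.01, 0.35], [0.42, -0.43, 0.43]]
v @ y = [[-0.08, 0.02, -0.06], [0.03, -0.11, 0.07], [-0.03, -0.03, -0.01]]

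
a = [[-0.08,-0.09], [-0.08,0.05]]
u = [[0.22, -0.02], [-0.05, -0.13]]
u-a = [[0.30, 0.07],[0.03, -0.18]]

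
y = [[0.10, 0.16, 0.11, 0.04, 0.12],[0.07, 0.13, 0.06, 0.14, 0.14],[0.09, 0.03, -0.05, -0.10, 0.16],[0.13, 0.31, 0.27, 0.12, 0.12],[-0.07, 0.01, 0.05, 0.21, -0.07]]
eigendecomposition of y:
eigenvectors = [[(0.4+0j), (0.07-0.18j), 0.07+0.18j, -0.37-0.38j, (-0.37+0.38j)], [0.50+0.00j, (0.1+0.21j), (0.1-0.21j), (-0.45+0.13j), (-0.45-0.13j)], [(0.04+0j), 0.56+0.00j, (0.56-0j), 0.53+0.00j, (0.53-0j)], [0.73+0.00j, (-0.24-0.49j), (-0.24+0.49j), -0.08-0.08j, (-0.08+0.08j)], [0.25+0.00j, (-0.45+0.31j), (-0.45-0.31j), (0.43+0.15j), 0.43-0.15j]]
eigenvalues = [(0.46+0j), (-0.12+0.16j), (-0.12-0.16j), (0.01+0j), (0.01-0j)]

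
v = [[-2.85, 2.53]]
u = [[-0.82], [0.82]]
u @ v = [[2.34, -2.07], [-2.34, 2.07]]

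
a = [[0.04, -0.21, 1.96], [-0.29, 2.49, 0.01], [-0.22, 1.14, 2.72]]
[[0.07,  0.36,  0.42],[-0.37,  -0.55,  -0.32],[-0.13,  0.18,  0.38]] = a@ [[0.16, 0.01, 0.18],[-0.13, -0.22, -0.11],[0.02, 0.16, 0.2]]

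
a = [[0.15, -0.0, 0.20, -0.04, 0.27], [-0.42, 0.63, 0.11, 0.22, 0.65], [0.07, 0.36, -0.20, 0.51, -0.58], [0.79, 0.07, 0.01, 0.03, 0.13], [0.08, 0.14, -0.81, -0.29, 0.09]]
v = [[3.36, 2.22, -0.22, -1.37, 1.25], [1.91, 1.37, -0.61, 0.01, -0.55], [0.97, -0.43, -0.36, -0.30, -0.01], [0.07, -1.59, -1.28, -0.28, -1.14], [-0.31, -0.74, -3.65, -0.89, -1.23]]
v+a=[[3.51, 2.22, -0.02, -1.41, 1.52], [1.49, 2.0, -0.50, 0.23, 0.1], [1.04, -0.07, -0.56, 0.21, -0.59], [0.86, -1.52, -1.27, -0.25, -1.01], [-0.23, -0.60, -4.46, -1.18, -1.14]]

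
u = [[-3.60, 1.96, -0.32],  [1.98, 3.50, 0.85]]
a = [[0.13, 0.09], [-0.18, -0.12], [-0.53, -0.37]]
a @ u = [[-0.29, 0.57, 0.03], [0.41, -0.77, -0.04], [1.18, -2.33, -0.14]]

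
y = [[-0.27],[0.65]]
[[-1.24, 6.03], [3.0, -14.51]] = y @ [[4.61,-22.33]]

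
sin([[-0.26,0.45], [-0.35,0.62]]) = [[-0.25, 0.44], [-0.34, 0.61]]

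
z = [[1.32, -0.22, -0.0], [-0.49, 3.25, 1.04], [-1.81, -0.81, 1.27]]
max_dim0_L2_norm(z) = 3.36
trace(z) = 5.84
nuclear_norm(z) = 6.80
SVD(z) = [[-0.13,-0.41,0.90], [0.99,-0.03,0.12], [-0.02,0.91,0.41]] @ diag([3.4738349984981265, 2.5616788463778866, 0.7683566172224833]) @ [[-0.18, 0.94, 0.29],[-0.85, -0.29, 0.44],[0.50, -0.17, 0.85]]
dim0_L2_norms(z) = [2.29, 3.36, 1.64]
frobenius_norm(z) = 4.38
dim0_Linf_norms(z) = [1.81, 3.25, 1.27]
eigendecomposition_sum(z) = [[(0.45+0.7j),0.10+0.03j,(0.13-0.18j)], [1.31-1.38j,(0.02-0.25j),-0.46-0.20j], [-1.43+3.35j,0.13+0.46j,0.96+0.05j]] + [[(0.45-0.7j), (0.1-0.03j), 0.13+0.18j],[1.31+1.38j, 0.02+0.25j, (-0.46+0.2j)],[(-1.43-3.35j), (0.13-0.46j), (0.96-0.05j)]] + [[(0.42-0j), (-0.43-0j), -0.26+0.00j], [-3.12+0.00j, (3.21+0j), 1.97-0.00j], [(1.04-0j), -1.07-0.00j, -0.66+0.00j]]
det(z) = 6.84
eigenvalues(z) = [(1.44+0.49j), (1.44-0.49j), (2.97+0j)]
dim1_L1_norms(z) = [1.54, 4.78, 3.89]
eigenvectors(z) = [[(0.11-0.16j), 0.11+0.16j, 0.13+0.00j], [(-0.43-0.16j), -0.43+0.16j, (-0.94+0j)], [0.87+0.00j, 0.87-0.00j, (0.31+0j)]]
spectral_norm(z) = 3.47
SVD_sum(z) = [[0.08, -0.41, -0.13], [-0.61, 3.24, 1.00], [0.01, -0.07, -0.02]] + [[0.90,0.31,-0.46],[0.07,0.02,-0.04],[-1.98,-0.69,1.02]] + [[0.34, -0.12, 0.59], [0.05, -0.02, 0.08], [0.16, -0.05, 0.27]]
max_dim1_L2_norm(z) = 3.45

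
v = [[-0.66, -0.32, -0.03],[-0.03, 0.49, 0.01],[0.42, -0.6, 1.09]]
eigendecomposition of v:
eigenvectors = [[0.97, -0.02, -0.19], [0.03, 0.02, 0.61], [-0.22, 1.00, 0.77]]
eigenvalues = [-0.66, 1.07, 0.51]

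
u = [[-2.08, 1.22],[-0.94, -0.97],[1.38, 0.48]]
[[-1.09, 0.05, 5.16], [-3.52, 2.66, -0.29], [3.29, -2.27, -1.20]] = u @ [[1.69,-1.04,-1.47],[1.99,-1.73,1.72]]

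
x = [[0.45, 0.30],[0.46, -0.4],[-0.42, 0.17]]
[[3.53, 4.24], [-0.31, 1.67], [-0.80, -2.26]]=x @ [[4.15,  6.91], [5.54,  3.77]]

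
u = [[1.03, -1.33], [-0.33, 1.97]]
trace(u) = 3.00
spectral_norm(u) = 2.53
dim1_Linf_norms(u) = [1.33, 1.97]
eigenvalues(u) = [0.69, 2.31]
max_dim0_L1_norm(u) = 3.3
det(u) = 1.59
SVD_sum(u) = [[0.58, -1.5],[-0.7, 1.83]] + [[0.45,0.17], [0.37,0.14]]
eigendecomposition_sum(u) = [[0.54, 0.56], [0.14, 0.14]] + [[0.49, -1.89], [-0.47, 1.83]]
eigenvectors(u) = [[-0.97, 0.72], [-0.25, -0.69]]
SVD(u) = [[-0.64, 0.77], [0.77, 0.64]] @ diag([2.534973197257023, 0.6273044629113561]) @ [[-0.36, 0.93],[0.93, 0.36]]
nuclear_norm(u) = 3.16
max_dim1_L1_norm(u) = 2.36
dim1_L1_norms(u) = [2.36, 2.3]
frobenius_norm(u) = 2.61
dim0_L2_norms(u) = [1.08, 2.38]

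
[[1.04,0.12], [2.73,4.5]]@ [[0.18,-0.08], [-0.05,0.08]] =[[0.18, -0.07], [0.27, 0.14]]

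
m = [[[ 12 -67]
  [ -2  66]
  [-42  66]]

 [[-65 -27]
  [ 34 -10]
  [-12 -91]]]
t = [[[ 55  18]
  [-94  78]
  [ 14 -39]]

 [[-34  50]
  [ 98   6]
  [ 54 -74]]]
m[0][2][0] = -42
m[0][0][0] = 12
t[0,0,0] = 55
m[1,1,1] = -10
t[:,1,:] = [[-94, 78], [98, 6]]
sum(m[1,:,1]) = -128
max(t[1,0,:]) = 50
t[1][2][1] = -74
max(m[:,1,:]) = 66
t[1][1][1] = 6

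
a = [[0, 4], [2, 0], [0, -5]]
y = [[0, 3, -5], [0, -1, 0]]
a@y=[[0, -4, 0], [0, 6, -10], [0, 5, 0]]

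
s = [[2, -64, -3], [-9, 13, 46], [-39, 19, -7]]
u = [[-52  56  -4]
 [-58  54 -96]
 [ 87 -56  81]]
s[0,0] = 2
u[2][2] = 81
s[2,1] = 19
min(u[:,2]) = -96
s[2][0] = -39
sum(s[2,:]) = -27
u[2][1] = -56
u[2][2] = 81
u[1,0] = -58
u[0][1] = 56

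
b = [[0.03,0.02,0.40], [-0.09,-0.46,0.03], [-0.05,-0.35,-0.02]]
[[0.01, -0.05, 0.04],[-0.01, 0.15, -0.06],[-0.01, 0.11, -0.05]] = b@[[-0.02,-0.26,-0.22], [0.02,-0.28,0.17], [0.03,-0.1,0.11]]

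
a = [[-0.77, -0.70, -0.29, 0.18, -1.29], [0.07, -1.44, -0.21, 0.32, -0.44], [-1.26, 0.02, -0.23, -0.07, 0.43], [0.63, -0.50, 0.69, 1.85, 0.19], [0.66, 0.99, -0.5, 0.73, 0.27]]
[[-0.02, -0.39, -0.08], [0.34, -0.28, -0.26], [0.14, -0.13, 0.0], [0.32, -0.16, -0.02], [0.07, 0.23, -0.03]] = a@[[-0.01,0.16,-0.05], [-0.23,0.15,0.15], [-0.23,-0.03,0.22], [0.18,-0.1,-0.03], [0.22,0.12,-0.04]]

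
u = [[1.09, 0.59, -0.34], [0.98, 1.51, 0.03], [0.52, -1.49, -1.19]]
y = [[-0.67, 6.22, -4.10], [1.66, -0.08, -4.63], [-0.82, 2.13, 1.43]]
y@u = [[3.23, 15.11, 5.29], [-0.68, 7.76, 4.94], [1.94, 0.60, -1.36]]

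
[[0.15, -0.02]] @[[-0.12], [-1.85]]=[[0.02]]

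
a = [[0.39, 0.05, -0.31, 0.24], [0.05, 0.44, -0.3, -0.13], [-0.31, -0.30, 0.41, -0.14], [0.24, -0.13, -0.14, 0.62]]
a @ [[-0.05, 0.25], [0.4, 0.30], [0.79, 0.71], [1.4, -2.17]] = [[0.09, -0.63], [-0.25, 0.21], [0.02, 0.43], [0.69, -1.42]]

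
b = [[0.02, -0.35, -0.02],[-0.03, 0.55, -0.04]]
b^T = [[0.02, -0.03], [-0.35, 0.55], [-0.02, -0.04]]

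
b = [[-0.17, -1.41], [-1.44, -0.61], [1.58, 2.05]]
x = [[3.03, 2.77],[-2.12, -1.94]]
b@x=[[2.47, 2.26], [-3.07, -2.81], [0.44, 0.40]]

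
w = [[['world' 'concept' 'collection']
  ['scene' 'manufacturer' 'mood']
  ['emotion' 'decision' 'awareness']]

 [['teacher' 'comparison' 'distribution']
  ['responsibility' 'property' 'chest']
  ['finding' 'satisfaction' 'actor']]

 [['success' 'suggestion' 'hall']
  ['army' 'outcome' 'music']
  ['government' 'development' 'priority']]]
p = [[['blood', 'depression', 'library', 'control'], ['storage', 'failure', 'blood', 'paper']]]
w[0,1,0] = 'scene'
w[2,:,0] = ['success', 'army', 'government']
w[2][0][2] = 'hall'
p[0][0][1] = 'depression'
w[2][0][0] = 'success'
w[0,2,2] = 'awareness'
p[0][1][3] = 'paper'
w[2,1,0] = 'army'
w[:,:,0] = [['world', 'scene', 'emotion'], ['teacher', 'responsibility', 'finding'], ['success', 'army', 'government']]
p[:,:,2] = [['library', 'blood']]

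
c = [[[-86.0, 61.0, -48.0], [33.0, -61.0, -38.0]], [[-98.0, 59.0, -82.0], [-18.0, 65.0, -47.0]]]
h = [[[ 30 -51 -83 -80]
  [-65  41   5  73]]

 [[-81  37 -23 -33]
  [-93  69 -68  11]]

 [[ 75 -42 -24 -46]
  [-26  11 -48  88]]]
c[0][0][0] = -86.0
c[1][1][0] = -18.0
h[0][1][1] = 41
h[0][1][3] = 73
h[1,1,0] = -93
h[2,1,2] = -48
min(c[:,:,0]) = -98.0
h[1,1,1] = 69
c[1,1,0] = -18.0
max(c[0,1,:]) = 33.0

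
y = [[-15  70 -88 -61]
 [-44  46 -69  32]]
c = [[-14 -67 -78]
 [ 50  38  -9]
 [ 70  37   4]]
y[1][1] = 46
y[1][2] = -69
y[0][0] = -15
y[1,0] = -44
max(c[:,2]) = 4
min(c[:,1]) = -67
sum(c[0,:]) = -159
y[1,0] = -44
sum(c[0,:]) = -159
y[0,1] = 70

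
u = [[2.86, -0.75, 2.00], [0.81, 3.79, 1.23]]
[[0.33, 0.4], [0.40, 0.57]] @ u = [[1.27, 1.27, 1.15], [1.61, 1.86, 1.50]]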